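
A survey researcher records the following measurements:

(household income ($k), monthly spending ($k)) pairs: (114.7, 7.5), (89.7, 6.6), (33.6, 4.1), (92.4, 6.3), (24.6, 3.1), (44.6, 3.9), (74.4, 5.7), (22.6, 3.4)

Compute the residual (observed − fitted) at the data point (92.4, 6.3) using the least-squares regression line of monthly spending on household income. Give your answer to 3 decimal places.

n = 8, Σx = 496.6, Σy = 40.6, Σxy = 2923.27, Σx² = 39509.34
Sxx = Σx² − (Σx)²/n = 39509.34 − 30826.445 = 8682.895
Sxy = Σxy − (Σx)(Σy)/n = 2923.27 − 2520.245 = 403.025
b = Sxy/Sxx = 403.025/8682.895 = 0.046416
a = ȳ − b·x̄ = 5.075 − 0.046416·62.075 = 2.193729
ŷ(92.4) = 2.193729 + 0.046416·92.4 = 6.482564
residual = y − ŷ = 6.3 − 6.482564 = -0.182564

-0.183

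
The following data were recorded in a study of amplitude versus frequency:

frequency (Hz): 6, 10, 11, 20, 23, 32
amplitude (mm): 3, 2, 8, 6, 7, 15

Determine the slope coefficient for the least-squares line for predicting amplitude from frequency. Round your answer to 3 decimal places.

0.399

n = 6, Σx = 102, Σy = 41, Σxy = 887, Σx² = 2210
Sxx = Σx² − (Σx)²/n = 2210 − 1734 = 476
Sxy = Σxy − (Σx)(Σy)/n = 887 − 697 = 190
b = Sxy/Sxx = 190/476 = 0.399160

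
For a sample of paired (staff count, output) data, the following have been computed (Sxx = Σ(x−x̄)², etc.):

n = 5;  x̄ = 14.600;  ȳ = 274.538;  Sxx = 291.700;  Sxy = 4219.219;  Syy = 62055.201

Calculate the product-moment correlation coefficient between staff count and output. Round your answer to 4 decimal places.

r = Sxy/√(Sxx·Syy) = 4219.219/√(18101502.1317) = 4219.219/4254.586012 = 0.991687

0.9917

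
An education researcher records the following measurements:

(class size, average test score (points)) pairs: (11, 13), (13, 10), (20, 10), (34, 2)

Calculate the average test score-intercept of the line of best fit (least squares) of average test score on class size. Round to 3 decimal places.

n = 4, Σx = 78, Σy = 35, Σxy = 541, Σx² = 1846
Sxx = Σx² − (Σx)²/n = 1846 − 1521 = 325
Sxy = Σxy − (Σx)(Σy)/n = 541 − 682.5 = -141.5
b = Sxy/Sxx = -141.5/325 = -0.435385
a = ȳ − b·x̄ = 8.75 − (-0.435385)·19.5 = 17.24

17.240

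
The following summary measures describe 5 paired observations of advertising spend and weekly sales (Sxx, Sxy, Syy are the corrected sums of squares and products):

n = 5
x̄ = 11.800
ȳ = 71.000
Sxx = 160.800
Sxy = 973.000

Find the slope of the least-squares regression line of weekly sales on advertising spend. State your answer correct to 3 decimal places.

6.051

b = Sxy/Sxx = 973/160.8 = 6.050995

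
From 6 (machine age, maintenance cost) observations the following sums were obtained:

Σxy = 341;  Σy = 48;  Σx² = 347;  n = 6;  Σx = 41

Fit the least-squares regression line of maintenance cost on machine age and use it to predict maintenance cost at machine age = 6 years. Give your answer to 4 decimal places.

Sxx = Σx² − (Σx)²/n = 347 − 280.166667 = 66.833333
Sxy = Σxy − (Σx)(Σy)/n = 341 − 328 = 13
b = Sxy/Sxx = 13/66.833333 = 0.194514
a = ȳ − b·x̄ = 8 − 0.194514·6.833333 = 6.670823
ŷ(6) = a + b·6 = 6.670823 + 0.194514·6 = 7.837905

7.8379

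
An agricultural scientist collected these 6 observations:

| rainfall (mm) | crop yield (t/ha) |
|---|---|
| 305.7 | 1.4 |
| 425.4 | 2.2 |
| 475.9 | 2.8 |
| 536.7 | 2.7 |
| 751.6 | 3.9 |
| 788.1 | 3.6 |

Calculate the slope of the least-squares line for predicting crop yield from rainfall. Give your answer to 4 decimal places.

0.0047

n = 6, Σx = 3283.4, Σy = 16.6, Σxy = 9913.87, Σx² = 1974949.52
Sxx = Σx² − (Σx)²/n = 1974949.52 − 1796785.926667 = 178163.593333
Sxy = Σxy − (Σx)(Σy)/n = 9913.87 − 9084.073333 = 829.796667
b = Sxy/Sxx = 829.796667/178163.593333 = 0.004657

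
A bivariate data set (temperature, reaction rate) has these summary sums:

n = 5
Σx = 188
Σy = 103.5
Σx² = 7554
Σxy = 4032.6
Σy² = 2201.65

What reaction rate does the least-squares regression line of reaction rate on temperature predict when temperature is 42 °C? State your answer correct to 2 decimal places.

21.98

Sxx = Σx² − (Σx)²/n = 7554 − 7068.8 = 485.2
Sxy = Σxy − (Σx)(Σy)/n = 4032.6 − 3891.6 = 141
b = Sxy/Sxx = 141/485.2 = 0.290602
a = ȳ − b·x̄ = 20.7 − 0.290602·37.6 = 9.773372
ŷ(42) = a + b·42 = 9.773372 + 0.290602·42 = 21.978648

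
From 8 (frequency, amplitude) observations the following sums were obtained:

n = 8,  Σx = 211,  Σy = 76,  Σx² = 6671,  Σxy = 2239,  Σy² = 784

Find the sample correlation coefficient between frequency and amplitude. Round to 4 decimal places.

Sxx = Σx² − (Σx)²/n = 6671 − 5565.125 = 1105.875
Sxy = Σxy − (Σx)(Σy)/n = 2239 − 2004.5 = 234.5
Syy = Σy² − (Σy)²/n = 784 − 722 = 62
r = Sxy/√(Sxx·Syy) = 234.5/√(68564.25) = 234.5/261.847761 = 0.895559

0.8956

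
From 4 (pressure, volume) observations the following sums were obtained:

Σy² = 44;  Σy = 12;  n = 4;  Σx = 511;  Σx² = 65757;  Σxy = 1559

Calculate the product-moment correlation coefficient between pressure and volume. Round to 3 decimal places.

Sxx = Σx² − (Σx)²/n = 65757 − 65280.25 = 476.75
Sxy = Σxy − (Σx)(Σy)/n = 1559 − 1533 = 26
Syy = Σy² − (Σy)²/n = 44 − 36 = 8
r = Sxy/√(Sxx·Syy) = 26/√(3814) = 26/61.757591 = 0.421001

0.421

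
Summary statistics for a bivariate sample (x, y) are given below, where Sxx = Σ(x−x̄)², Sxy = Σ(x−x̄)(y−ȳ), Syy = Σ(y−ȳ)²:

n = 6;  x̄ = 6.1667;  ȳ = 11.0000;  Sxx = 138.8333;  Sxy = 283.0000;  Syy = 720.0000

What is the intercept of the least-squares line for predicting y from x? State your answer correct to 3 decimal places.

-1.570

b = Sxy/Sxx = 283/138.8333 = 2.038416
a = ȳ − b·x̄ = 11 − 2.038416·6.1667 = -1.570299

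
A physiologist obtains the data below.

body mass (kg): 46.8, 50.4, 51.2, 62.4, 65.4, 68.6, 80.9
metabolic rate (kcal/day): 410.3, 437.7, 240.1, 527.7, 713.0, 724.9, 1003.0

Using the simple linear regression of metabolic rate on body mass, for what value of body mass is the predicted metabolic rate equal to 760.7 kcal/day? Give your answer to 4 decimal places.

70.0922

n = 7, Σx = 425.7, Σy = 4056.7, Σxy = 263984.76, Σx² = 26773.53
Sxx = Σx² − (Σx)²/n = 26773.53 − 25888.641429 = 884.888571
Sxy = Σxy − (Σx)(Σy)/n = 263984.76 − 246705.312857 = 17279.447143
b = Sxy/Sxx = 17279.447143/884.888571 = 19.527258
a = ȳ − b·x̄ = 579.528571 − 19.527258·60.814286 = -608.007656
Set a + b·x = 760.7: x = (760.7 − (-608.007656)) / 19.527258 = 70.092159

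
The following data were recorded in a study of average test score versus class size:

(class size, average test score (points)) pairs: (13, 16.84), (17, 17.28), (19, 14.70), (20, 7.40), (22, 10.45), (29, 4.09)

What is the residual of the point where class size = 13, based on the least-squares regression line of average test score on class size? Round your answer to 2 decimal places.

-1.11

n = 6, Σx = 120, Σy = 70.76, Σxy = 1288.49, Σx² = 2544
Sxx = Σx² − (Σx)²/n = 2544 − 2400 = 144
Sxy = Σxy − (Σx)(Σy)/n = 1288.49 − 1415.2 = -126.71
b = Sxy/Sxx = -126.71/144 = -0.879931
a = ȳ − b·x̄ = 11.793333 − (-0.879931)·20 = 29.391944
ŷ(13) = 29.391944 + (-0.879931)·13 = 17.952847
residual = y − ŷ = 16.84 − 17.952847 = -1.112847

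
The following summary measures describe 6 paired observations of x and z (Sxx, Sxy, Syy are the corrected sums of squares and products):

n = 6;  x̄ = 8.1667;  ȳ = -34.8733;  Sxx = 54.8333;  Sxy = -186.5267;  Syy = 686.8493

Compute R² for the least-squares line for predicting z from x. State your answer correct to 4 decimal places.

R² = Sxy²/(Sxx·Syy) = (-186.5267)²/(54.8333·686.8493) = 0.923796

0.9238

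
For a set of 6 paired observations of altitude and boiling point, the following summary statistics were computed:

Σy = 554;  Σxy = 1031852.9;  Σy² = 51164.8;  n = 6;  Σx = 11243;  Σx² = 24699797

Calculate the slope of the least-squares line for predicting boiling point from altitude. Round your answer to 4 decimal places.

Sxx = Σx² − (Σx)²/n = 24699797 − 21067508.166667 = 3632288.833333
Sxy = Σxy − (Σx)(Σy)/n = 1031852.9 − 1038103.666667 = -6250.766667
b = Sxy/Sxx = -6250.766667/3632288.833333 = -0.001721

-0.0017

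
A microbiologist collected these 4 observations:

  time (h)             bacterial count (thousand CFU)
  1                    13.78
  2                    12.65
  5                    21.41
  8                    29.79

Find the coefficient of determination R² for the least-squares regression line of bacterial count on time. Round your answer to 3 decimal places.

n = 4, Σx = 16, Σy = 77.63, Σxy = 384.45, Σx² = 94, Σy² = 1695.7431
Sxx = Σx² − (Σx)²/n = 94 − 64 = 30
Sxy = Σxy − (Σx)(Σy)/n = 384.45 − 310.52 = 73.93
Syy = Σy² − (Σy)²/n = 1695.7431 − 1506.604225 = 189.138875
R² = Sxy²/(Sxx·Syy) = (73.93)²/(30·189.138875) = 0.963251

0.963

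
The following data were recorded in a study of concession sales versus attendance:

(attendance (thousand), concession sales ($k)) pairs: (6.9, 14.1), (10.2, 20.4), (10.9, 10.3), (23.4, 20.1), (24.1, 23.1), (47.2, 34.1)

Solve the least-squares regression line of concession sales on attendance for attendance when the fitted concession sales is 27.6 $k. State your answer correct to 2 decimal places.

n = 6, Σx = 122.7, Σy = 122.1, Σxy = 3054.21, Σx² = 3626.67
Sxx = Σx² − (Σx)²/n = 3626.67 − 2509.215 = 1117.455
Sxy = Σxy − (Σx)(Σy)/n = 3054.21 − 2496.945 = 557.265
b = Sxy/Sxx = 557.265/1117.455 = 0.498691
a = ȳ − b·x̄ = 20.35 − 0.498691·20.45 = 10.151765
Set a + b·x = 27.6: x = (27.6 − 10.151765) / 0.498691 = 34.988054

34.99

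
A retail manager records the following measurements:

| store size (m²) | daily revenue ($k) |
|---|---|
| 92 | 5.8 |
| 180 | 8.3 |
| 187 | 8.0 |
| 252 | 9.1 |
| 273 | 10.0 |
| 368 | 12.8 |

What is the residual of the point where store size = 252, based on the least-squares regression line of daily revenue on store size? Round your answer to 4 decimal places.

n = 6, Σx = 1352, Σy = 54, Σxy = 13257.2, Σx² = 349290
Sxx = Σx² − (Σx)²/n = 349290 − 304650.666667 = 44639.333333
Sxy = Σxy − (Σx)(Σy)/n = 13257.2 − 12168 = 1089.2
b = Sxy/Sxx = 1089.2/44639.333333 = 0.024400
a = ȳ − b·x̄ = 9 − 0.024400·225.333333 = 3.501865
ŷ(252) = 3.501865 + 0.024400·252 = 9.650667
residual = y − ŷ = 9.1 − 9.650667 = -0.550667

-0.5507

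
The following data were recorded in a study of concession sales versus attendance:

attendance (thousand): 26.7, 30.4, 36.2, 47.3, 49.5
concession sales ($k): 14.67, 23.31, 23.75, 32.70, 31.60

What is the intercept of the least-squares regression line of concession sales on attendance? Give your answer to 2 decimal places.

-0.86

n = 5, Σx = 190.1, Σy = 126.03, Σxy = 5070.973, Σx² = 7635.03
Sxx = Σx² − (Σx)²/n = 7635.03 − 7227.602 = 407.428
Sxy = Σxy − (Σx)(Σy)/n = 5070.973 − 4791.6606 = 279.3124
b = Sxy/Sxx = 279.3124/407.428 = 0.685550
a = ȳ − b·x̄ = 25.206 − 0.685550·38.02 = -0.858624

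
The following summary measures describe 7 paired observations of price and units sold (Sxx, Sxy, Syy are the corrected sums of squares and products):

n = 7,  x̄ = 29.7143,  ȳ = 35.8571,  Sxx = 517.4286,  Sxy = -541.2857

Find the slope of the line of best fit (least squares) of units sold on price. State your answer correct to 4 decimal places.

-1.0461

b = Sxy/Sxx = -541.2857/517.4286 = -1.046107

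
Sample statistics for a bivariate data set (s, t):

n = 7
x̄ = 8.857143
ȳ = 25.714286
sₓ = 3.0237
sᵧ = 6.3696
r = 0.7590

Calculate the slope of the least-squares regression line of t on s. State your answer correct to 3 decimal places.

1.599

b = r · sᵧ/sₓ = 0.759 · 6.3696/3.0237 = 1.598878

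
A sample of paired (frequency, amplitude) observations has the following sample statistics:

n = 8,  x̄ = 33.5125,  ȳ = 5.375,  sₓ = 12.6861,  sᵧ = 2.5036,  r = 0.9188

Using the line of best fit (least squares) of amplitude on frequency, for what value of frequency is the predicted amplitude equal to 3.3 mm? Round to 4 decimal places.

b = r · sᵧ/sₓ = 0.9188 · 2.5036/12.6861 = 0.181325
a = ȳ − b·x̄ = 5.375 − 0.181325·33.5125 = -0.701656
Set a + b·x = 3.3: x = (3.3 − (-0.701656)) / 0.181325 = 22.068962

22.0690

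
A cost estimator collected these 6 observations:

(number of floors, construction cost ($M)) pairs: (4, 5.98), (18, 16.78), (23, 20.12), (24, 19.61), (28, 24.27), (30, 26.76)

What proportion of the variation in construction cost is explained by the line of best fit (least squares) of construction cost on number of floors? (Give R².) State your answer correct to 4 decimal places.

0.9867

n = 6, Σx = 127, Σy = 113.52, Σxy = 2741.72, Σx² = 3129, Σy² = 2411.8258
Sxx = Σx² − (Σx)²/n = 3129 − 2688.166667 = 440.833333
Sxy = Σxy − (Σx)(Σy)/n = 2741.72 − 2402.84 = 338.88
Syy = Σy² − (Σy)²/n = 2411.8258 − 2147.7984 = 264.0274
R² = Sxy²/(Sxx·Syy) = (338.88)²/(440.833333·264.0274) = 0.986662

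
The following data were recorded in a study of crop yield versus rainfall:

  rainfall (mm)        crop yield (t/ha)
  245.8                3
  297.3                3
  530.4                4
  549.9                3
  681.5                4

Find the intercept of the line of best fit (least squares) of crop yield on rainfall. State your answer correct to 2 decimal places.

n = 5, Σx = 2304.9, Σy = 17, Σxy = 8126.6, Σx² = 1196961.35
Sxx = Σx² − (Σx)²/n = 1196961.35 − 1062512.802 = 134448.548
Sxy = Σxy − (Σx)(Σy)/n = 8126.6 − 7836.66 = 289.94
b = Sxy/Sxx = 289.94/134448.548 = 0.002157
a = ȳ − b·x̄ = 3.4 − 0.002157·460.98 = 2.405891

2.41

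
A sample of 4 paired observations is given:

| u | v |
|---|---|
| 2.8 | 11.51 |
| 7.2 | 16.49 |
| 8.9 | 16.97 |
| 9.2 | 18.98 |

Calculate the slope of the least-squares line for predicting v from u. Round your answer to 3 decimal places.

n = 4, Σx = 28.1, Σy = 63.95, Σxy = 476.605, Σx² = 223.53
Sxx = Σx² − (Σx)²/n = 223.53 − 197.4025 = 26.1275
Sxy = Σxy − (Σx)(Σy)/n = 476.605 − 449.24875 = 27.35625
b = Sxy/Sxx = 27.35625/26.1275 = 1.047029

1.047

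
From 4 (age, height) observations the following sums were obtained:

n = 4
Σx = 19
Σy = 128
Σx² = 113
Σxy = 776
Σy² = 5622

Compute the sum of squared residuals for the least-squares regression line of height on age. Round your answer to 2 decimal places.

Sxx = Σx² − (Σx)²/n = 113 − 90.25 = 22.75
Sxy = Σxy − (Σx)(Σy)/n = 776 − 608 = 168
Syy = Σy² − (Σy)²/n = 5622 − 4096 = 1526
b = Sxy/Sxx = 168/22.75 = 7.384615
SSE = Syy − b·Sxy = 1526 − 7.384615·168 = 285.384615

285.38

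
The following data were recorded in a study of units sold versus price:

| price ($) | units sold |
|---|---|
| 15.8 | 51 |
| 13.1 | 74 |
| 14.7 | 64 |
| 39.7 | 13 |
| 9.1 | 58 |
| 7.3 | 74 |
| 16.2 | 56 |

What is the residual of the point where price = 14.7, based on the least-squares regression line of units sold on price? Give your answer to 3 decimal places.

4.936

n = 7, Σx = 115.9, Σy = 390, Σxy = 5207.3, Σx² = 2611.97
Sxx = Σx² − (Σx)²/n = 2611.97 − 1918.972857 = 692.997143
Sxy = Σxy − (Σx)(Σy)/n = 5207.3 − 6457.285714 = -1249.985714
b = Sxy/Sxx = -1249.985714/692.997143 = -1.803739
a = ȳ − b·x̄ = 55.714286 − (-1.803739)·16.557143 = 85.579044
ŷ(14.7) = 85.579044 + (-1.803739)·14.7 = 59.064086
residual = y − ŷ = 64 − 59.064086 = 4.935914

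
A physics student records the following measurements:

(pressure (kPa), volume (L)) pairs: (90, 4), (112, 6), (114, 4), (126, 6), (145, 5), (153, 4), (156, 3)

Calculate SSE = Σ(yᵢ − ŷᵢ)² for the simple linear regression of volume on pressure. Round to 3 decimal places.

7.100

n = 7, Σx = 896, Σy = 32, Σxy = 4049, Σx² = 118286, Σy² = 154
Sxx = Σx² − (Σx)²/n = 118286 − 114688 = 3598
Sxy = Σxy − (Σx)(Σy)/n = 4049 − 4096 = -47
Syy = Σy² − (Σy)²/n = 154 − 146.285714 = 7.714286
b = Sxy/Sxx = -47/3598 = -0.013063
SSE = Syy − b·Sxy = 7.714286 − (-0.013063)·(-47) = 7.100334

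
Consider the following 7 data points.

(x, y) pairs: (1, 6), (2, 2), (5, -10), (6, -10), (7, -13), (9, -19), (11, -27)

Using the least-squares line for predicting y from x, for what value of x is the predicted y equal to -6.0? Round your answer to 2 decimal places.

n = 7, Σx = 41, Σy = -71, Σxy = -659, Σx² = 317
Sxx = Σx² − (Σx)²/n = 317 − 240.142857 = 76.857143
Sxy = Σxy − (Σx)(Σy)/n = -659 − (-415.857143) = -243.142857
b = Sxy/Sxx = -243.142857/76.857143 = -3.163569
a = ȳ − b·x̄ = -10.142857 − (-3.163569)·5.857143 = 8.386617
Set a + b·x = -6.0: x = (-6.0 − 8.386617) / (-3.163569) = 4.547591

4.55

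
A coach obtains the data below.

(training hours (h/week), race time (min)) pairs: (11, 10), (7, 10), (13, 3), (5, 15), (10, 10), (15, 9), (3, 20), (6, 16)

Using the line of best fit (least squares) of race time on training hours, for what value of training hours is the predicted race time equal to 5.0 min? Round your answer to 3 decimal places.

15.002

n = 8, Σx = 70, Σy = 93, Σxy = 685, Σx² = 734
Sxx = Σx² − (Σx)²/n = 734 − 612.5 = 121.5
Sxy = Σxy − (Σx)(Σy)/n = 685 − 813.75 = -128.75
b = Sxy/Sxx = -128.75/121.5 = -1.059671
a = ȳ − b·x̄ = 11.625 − (-1.059671)·8.75 = 20.897119
Set a + b·x = 5.0: x = (5.0 − 20.897119) / (-1.059671) = 15.001942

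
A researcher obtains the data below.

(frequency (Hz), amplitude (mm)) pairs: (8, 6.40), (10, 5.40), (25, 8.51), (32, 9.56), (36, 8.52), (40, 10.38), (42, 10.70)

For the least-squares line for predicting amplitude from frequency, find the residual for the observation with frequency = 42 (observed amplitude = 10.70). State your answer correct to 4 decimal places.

0.2560

n = 7, Σx = 193, Σy = 59.47, Σxy = 1795.19, Σx² = 6473
Sxx = Σx² − (Σx)²/n = 6473 − 5321.285714 = 1151.714286
Sxy = Σxy − (Σx)(Σy)/n = 1795.19 − 1639.672857 = 155.517143
b = Sxy/Sxx = 155.517143/1151.714286 = 0.135031
a = ȳ − b·x̄ = 8.495714 − 0.135031·27.571429 = 4.772716
ŷ(42) = 4.772716 + 0.135031·42 = 10.444019
residual = y − ŷ = 10.70 − 10.444019 = 0.255981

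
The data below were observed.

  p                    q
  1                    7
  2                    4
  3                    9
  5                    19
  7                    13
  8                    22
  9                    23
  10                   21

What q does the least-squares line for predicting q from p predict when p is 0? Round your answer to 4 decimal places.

n = 8, Σx = 45, Σy = 118, Σxy = 821, Σx² = 333
Sxx = Σx² − (Σx)²/n = 333 − 253.125 = 79.875
Sxy = Σxy − (Σx)(Σy)/n = 821 − 663.75 = 157.25
b = Sxy/Sxx = 157.25/79.875 = 1.968701
a = ȳ − b·x̄ = 14.75 − 1.968701·5.625 = 3.676056
ŷ(0) = a + b·0 = 3.676056 + 1.968701·0 = 3.676056

3.6761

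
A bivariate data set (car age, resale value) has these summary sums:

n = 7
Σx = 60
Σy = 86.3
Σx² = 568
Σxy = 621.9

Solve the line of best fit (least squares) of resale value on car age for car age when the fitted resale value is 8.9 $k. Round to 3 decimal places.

10.135

Sxx = Σx² − (Σx)²/n = 568 − 514.285714 = 53.714286
Sxy = Σxy − (Σx)(Σy)/n = 621.9 − 739.714286 = -117.814286
b = Sxy/Sxx = -117.814286/53.714286 = -2.193351
a = ȳ − b·x̄ = 12.328571 − (-2.193351)·8.571429 = 31.128723
Set a + b·x = 8.9: x = (8.9 − 31.128723) / (-2.193351) = 10.134594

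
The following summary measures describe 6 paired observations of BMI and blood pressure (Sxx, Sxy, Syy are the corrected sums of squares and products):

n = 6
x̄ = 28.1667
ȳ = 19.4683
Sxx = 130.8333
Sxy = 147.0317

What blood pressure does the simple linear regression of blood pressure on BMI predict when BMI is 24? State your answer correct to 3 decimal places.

14.786

b = Sxy/Sxx = 147.0317/130.8333 = 1.123809
a = ȳ − b·x̄ = 19.4683 − 1.123809·28.1667 = -12.185704
ŷ(24) = a + b·24 = -12.185704 + 1.123809·24 = 14.785723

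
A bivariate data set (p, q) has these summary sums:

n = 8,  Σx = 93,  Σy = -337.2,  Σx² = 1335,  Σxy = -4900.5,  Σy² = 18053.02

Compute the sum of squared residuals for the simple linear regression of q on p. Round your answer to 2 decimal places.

Sxx = Σx² − (Σx)²/n = 1335 − 1081.125 = 253.875
Sxy = Σxy − (Σx)(Σy)/n = -4900.5 − (-3919.95) = -980.55
Syy = Σy² − (Σy)²/n = 18053.02 − 14212.98 = 3840.04
b = Sxy/Sxx = -980.55/253.875 = -3.862334
SSE = Syy − b·Sxy = 3840.04 − (-3.862334)·(-980.55) = 52.828567

52.83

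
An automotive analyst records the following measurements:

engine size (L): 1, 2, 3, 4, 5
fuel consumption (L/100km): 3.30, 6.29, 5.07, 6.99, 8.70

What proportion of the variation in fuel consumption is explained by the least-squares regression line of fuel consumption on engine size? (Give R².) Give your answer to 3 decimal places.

0.802

n = 5, Σx = 15, Σy = 30.35, Σxy = 102.55, Σx² = 55, Σy² = 200.7091
Sxx = Σx² − (Σx)²/n = 55 − 45 = 10
Sxy = Σxy − (Σx)(Σy)/n = 102.55 − 91.05 = 11.5
Syy = Σy² − (Σy)²/n = 200.7091 − 184.2245 = 16.4846
R² = Sxy²/(Sxx·Syy) = (11.5)²/(10·16.4846) = 0.802264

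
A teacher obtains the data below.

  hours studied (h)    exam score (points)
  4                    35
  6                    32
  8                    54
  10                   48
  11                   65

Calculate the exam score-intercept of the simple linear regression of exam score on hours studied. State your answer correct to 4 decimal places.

14.9817

n = 5, Σx = 39, Σy = 234, Σxy = 1959, Σx² = 337
Sxx = Σx² − (Σx)²/n = 337 − 304.2 = 32.8
Sxy = Σxy − (Σx)(Σy)/n = 1959 − 1825.2 = 133.8
b = Sxy/Sxx = 133.8/32.8 = 4.079268
a = ȳ − b·x̄ = 46.8 − 4.079268·7.8 = 14.981707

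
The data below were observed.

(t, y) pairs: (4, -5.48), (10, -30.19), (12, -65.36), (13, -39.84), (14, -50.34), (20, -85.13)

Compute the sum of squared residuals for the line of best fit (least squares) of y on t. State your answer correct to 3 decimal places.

561.342

n = 6, Σx = 73, Σy = -276.34, Σxy = -4033.42, Σx² = 1025, Σy² = 16581.8542
Sxx = Σx² − (Σx)²/n = 1025 − 888.166667 = 136.833333
Sxy = Σxy − (Σx)(Σy)/n = -4033.42 − (-3362.136667) = -671.283333
Syy = Σy² − (Σy)²/n = 16581.8542 − 12727.299267 = 3854.554933
b = Sxy/Sxx = -671.283333/136.833333 = -4.905847
SSE = Syy − b·Sxy = 3854.554933 − (-4.905847)·(-671.283333) = 561.341923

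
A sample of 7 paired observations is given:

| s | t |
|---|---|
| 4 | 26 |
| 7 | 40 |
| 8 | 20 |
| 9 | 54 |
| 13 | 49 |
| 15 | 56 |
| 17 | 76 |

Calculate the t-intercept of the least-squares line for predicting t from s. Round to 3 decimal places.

n = 7, Σx = 73, Σy = 321, Σxy = 3799, Σx² = 893
Sxx = Σx² − (Σx)²/n = 893 − 761.285714 = 131.714286
Sxy = Σxy − (Σx)(Σy)/n = 3799 − 3347.571429 = 451.428571
b = Sxy/Sxx = 451.428571/131.714286 = 3.427332
a = ȳ − b·x̄ = 45.857143 − 3.427332·10.428571 = 10.114967

10.115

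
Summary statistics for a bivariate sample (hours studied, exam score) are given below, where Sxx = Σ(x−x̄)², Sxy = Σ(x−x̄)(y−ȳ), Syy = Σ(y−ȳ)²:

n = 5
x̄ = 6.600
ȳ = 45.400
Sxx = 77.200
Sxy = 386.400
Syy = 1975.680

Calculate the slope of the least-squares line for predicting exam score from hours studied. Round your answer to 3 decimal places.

b = Sxy/Sxx = 386.4/77.2 = 5.005181

5.005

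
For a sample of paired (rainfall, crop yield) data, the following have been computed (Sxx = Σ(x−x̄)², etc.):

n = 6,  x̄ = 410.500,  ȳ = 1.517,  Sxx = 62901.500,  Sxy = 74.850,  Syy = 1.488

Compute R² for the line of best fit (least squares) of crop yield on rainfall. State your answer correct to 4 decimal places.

0.0599

R² = Sxy²/(Sxx·Syy) = (74.85)²/(62901.5·1.488) = 0.059858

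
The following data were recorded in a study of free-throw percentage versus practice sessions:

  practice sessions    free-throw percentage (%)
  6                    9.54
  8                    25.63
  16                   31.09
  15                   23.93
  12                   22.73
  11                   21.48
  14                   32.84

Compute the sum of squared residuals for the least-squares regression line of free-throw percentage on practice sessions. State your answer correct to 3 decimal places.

145.667

n = 7, Σx = 82, Σy = 167.24, Σxy = 2087.47, Σx² = 1042, Σy² = 4343.6504
Sxx = Σx² − (Σx)²/n = 1042 − 960.571429 = 81.428571
Sxy = Σxy − (Σx)(Σy)/n = 2087.47 − 1959.097143 = 128.372857
Syy = Σy² − (Σy)²/n = 4343.6504 − 3995.602514 = 348.047886
b = Sxy/Sxx = 128.372857/81.428571 = 1.576509
SSE = Syy − b·Sxy = 348.047886 − 1.576509·128.372857 = 145.666950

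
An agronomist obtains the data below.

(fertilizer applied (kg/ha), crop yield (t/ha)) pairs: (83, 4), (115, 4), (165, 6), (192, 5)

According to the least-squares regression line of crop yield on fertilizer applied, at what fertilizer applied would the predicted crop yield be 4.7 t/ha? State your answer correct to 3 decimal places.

135.347

n = 4, Σx = 555, Σy = 19, Σxy = 2742, Σx² = 84203
Sxx = Σx² − (Σx)²/n = 84203 − 77006.25 = 7196.75
Sxy = Σxy − (Σx)(Σy)/n = 2742 − 2636.25 = 105.75
b = Sxy/Sxx = 105.75/7196.75 = 0.014694
a = ȳ − b·x̄ = 4.75 − 0.014694·138.75 = 2.711189
Set a + b·x = 4.7: x = (4.7 − 2.711189) / 0.014694 = 135.347281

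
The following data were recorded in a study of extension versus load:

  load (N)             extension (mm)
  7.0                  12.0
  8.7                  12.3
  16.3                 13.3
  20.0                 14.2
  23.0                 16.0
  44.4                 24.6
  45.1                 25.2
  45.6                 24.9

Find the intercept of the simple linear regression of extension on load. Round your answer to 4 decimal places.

8.3231

n = 8, Σx = 210.1, Σy = 142.5, Σxy = 4424, Σx² = 7404.11
Sxx = Σx² − (Σx)²/n = 7404.11 − 5517.75125 = 1886.35875
Sxy = Σxy − (Σx)(Σy)/n = 4424 − 3742.40625 = 681.59375
b = Sxy/Sxx = 681.59375/1886.35875 = 0.361328
a = ȳ − b·x̄ = 17.8125 − 0.361328·26.2625 = 8.323130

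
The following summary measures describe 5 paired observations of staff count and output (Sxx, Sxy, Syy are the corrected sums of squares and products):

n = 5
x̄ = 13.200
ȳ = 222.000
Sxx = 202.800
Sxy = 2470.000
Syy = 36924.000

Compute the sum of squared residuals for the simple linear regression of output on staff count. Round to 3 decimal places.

b = Sxy/Sxx = 2470/202.8 = 12.179487
SSE = Syy − b·Sxy = 36924 − 12.179487·2470 = 6840.666667

6840.667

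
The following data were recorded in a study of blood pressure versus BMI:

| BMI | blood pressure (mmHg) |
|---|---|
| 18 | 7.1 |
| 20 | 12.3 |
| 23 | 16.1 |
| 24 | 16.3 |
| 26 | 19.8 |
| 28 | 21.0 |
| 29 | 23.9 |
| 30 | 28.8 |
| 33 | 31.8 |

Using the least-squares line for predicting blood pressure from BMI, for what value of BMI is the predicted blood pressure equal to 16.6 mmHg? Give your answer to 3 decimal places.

23.711

n = 9, Σx = 231, Σy = 177.1, Σxy = 4844.6, Σx² = 6119
Sxx = Σx² − (Σx)²/n = 6119 − 5929 = 190
Sxy = Σxy − (Σx)(Σy)/n = 4844.6 − 4545.566667 = 299.033333
b = Sxy/Sxx = 299.033333/190 = 1.573860
a = ȳ − b·x̄ = 19.677778 − 1.573860·25.666667 = -20.717953
Set a + b·x = 16.6: x = (16.6 − (-20.717953)) / 1.573860 = 23.711106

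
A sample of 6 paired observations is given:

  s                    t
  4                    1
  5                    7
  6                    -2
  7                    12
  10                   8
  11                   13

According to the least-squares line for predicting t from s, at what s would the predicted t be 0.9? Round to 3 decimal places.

3.176

n = 6, Σx = 43, Σy = 39, Σxy = 334, Σx² = 347
Sxx = Σx² − (Σx)²/n = 347 − 308.166667 = 38.833333
Sxy = Σxy − (Σx)(Σy)/n = 334 − 279.5 = 54.5
b = Sxy/Sxx = 54.5/38.833333 = 1.403433
a = ȳ − b·x̄ = 6.5 − 1.403433·7.166667 = -3.557940
Set a + b·x = 0.9: x = (0.9 − (-3.557940)) / 1.403433 = 3.176453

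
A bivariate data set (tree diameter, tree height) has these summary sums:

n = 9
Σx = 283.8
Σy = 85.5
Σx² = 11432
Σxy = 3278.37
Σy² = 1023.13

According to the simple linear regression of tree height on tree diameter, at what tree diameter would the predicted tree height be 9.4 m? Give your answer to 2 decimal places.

Sxx = Σx² − (Σx)²/n = 11432 − 8949.16 = 2482.84
Sxy = Σxy − (Σx)(Σy)/n = 3278.37 − 2696.1 = 582.27
b = Sxy/Sxx = 582.27/2482.84 = 0.234518
a = ȳ − b·x̄ = 9.5 − 0.234518·31.533333 = 2.104874
Set a + b·x = 9.4: x = (9.4 − 2.104874) / 0.234518 = 31.106926

31.11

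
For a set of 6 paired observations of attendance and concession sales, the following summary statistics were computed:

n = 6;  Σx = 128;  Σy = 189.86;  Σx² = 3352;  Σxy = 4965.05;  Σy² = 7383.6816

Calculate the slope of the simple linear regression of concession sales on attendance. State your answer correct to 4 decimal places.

1.4722

Sxx = Σx² − (Σx)²/n = 3352 − 2730.666667 = 621.333333
Sxy = Σxy − (Σx)(Σy)/n = 4965.05 − 4050.346667 = 914.703333
b = Sxy/Sxx = 914.703333/621.333333 = 1.472162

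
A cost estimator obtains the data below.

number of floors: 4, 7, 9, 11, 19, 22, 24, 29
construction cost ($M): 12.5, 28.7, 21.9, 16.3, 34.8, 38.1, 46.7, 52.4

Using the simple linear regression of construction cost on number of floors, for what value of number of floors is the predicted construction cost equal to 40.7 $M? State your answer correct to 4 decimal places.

n = 8, Σx = 125, Σy = 251.4, Σxy = 4767.1, Σx² = 2529
Sxx = Σx² − (Σx)²/n = 2529 − 1953.125 = 575.875
Sxy = Σxy − (Σx)(Σy)/n = 4767.1 − 3928.125 = 838.975
b = Sxy/Sxx = 838.975/575.875 = 1.456870
a = ȳ − b·x̄ = 31.425 − 1.456870·15.625 = 8.661407
Set a + b·x = 40.7: x = (40.7 − 8.661407) / 1.456870 = 21.991388

21.9914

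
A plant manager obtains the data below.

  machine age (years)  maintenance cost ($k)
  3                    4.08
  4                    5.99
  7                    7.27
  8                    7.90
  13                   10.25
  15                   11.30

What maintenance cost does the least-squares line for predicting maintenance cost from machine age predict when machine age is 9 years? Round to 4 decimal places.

n = 6, Σx = 50, Σy = 46.79, Σxy = 453.04, Σx² = 532
Sxx = Σx² − (Σx)²/n = 532 − 416.666667 = 115.333333
Sxy = Σxy − (Σx)(Σy)/n = 453.04 − 389.916667 = 63.123333
b = Sxy/Sxx = 63.123333/115.333333 = 0.547312
a = ȳ − b·x̄ = 7.798333 − 0.547312·8.333333 = 3.237399
ŷ(9) = a + b·9 = 3.237399 + 0.547312·9 = 8.163208

8.1632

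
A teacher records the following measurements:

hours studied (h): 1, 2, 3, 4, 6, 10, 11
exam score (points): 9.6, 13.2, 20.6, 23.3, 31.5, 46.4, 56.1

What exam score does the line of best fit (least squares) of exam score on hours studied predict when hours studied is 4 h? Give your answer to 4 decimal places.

23.0428

n = 7, Σx = 37, Σy = 200.7, Σxy = 1461.1, Σx² = 287
Sxx = Σx² − (Σx)²/n = 287 − 195.571429 = 91.428571
Sxy = Σxy − (Σx)(Σy)/n = 1461.1 − 1060.842857 = 400.257143
b = Sxy/Sxx = 400.257143/91.428571 = 4.377813
a = ȳ − b·x̄ = 28.671429 − 4.377813·5.285714 = 5.531562
ŷ(4) = a + b·4 = 5.531562 + 4.377813·4 = 23.042813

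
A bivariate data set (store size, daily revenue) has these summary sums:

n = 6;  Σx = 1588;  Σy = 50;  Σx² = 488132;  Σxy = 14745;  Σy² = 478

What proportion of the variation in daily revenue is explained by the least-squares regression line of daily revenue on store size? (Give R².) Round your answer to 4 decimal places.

0.5492

Sxx = Σx² − (Σx)²/n = 488132 − 420290.666667 = 67841.333333
Sxy = Σxy − (Σx)(Σy)/n = 14745 − 13233.333333 = 1511.666667
Syy = Σy² − (Σy)²/n = 478 − 416.666667 = 61.333333
R² = Sxy²/(Sxx·Syy) = (1511.666667)²/(67841.333333·61.333333) = 0.549188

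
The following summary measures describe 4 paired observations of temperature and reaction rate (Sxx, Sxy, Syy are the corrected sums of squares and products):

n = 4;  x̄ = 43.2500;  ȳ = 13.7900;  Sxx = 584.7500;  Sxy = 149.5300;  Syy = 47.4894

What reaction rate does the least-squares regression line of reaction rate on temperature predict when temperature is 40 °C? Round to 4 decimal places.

12.9589

b = Sxy/Sxx = 149.53/584.75 = 0.255716
a = ȳ − b·x̄ = 13.79 − 0.255716·43.25 = 2.730278
ŷ(40) = a + b·40 = 2.730278 + 0.255716·40 = 12.958923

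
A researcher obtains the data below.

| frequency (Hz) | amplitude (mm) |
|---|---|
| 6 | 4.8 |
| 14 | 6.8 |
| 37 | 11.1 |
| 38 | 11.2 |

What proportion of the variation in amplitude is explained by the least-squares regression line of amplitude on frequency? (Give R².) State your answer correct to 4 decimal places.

n = 4, Σx = 95, Σy = 33.9, Σxy = 960.3, Σx² = 3045, Σy² = 317.93
Sxx = Σx² − (Σx)²/n = 3045 − 2256.25 = 788.75
Sxy = Σxy − (Σx)(Σy)/n = 960.3 − 805.125 = 155.175
Syy = Σy² − (Σy)²/n = 317.93 − 287.3025 = 30.6275
R² = Sxy²/(Sxx·Syy) = (155.175)²/(788.75·30.6275) = 0.996765

0.9968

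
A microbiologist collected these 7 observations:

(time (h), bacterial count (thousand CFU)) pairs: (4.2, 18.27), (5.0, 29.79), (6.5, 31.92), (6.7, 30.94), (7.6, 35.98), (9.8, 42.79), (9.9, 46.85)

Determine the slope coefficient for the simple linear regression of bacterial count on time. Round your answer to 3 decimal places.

4.096

n = 7, Σx = 49.7, Σy = 236.54, Σxy = 1797.067, Σx² = 381.59
Sxx = Σx² − (Σx)²/n = 381.59 − 352.87 = 28.72
Sxy = Σxy − (Σx)(Σy)/n = 1797.067 − 1679.434 = 117.633
b = Sxy/Sxx = 117.633/28.72 = 4.095857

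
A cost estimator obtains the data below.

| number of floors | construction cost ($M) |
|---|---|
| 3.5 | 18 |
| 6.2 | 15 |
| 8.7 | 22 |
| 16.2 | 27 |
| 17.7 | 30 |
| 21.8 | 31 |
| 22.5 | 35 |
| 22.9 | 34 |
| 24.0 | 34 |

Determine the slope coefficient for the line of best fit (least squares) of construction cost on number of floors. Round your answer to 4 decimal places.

0.9100

n = 9, Σx = 143.5, Σy = 246, Σxy = 4373.7, Σx² = 2784.01
Sxx = Σx² − (Σx)²/n = 2784.01 − 2288.027778 = 495.982222
Sxy = Σxy − (Σx)(Σy)/n = 4373.7 − 3922.333333 = 451.366667
b = Sxy/Sxx = 451.366667/495.982222 = 0.910046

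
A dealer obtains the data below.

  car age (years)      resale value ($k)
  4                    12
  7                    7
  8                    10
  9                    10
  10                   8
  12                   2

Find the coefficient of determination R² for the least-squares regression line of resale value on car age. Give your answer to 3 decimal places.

n = 6, Σx = 50, Σy = 49, Σxy = 371, Σx² = 454, Σy² = 461
Sxx = Σx² − (Σx)²/n = 454 − 416.666667 = 37.333333
Sxy = Σxy − (Σx)(Σy)/n = 371 − 408.333333 = -37.333333
Syy = Σy² − (Σy)²/n = 461 − 400.166667 = 60.833333
R² = Sxy²/(Sxx·Syy) = (-37.333333)²/(37.333333·60.833333) = 0.613699

0.614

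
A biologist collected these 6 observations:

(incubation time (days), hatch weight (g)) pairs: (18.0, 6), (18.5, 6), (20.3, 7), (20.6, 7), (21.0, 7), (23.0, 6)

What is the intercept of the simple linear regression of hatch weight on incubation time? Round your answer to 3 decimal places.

n = 6, Σx = 121.4, Σy = 39, Σxy = 790.3, Σx² = 2472.7
Sxx = Σx² − (Σx)²/n = 2472.7 − 2456.326667 = 16.373333
Sxy = Σxy − (Σx)(Σy)/n = 790.3 − 789.1 = 1.2
b = Sxy/Sxx = 1.2/16.373333 = 0.073290
a = ȳ − b·x̄ = 6.5 − 0.073290·20.233333 = 5.017101

5.017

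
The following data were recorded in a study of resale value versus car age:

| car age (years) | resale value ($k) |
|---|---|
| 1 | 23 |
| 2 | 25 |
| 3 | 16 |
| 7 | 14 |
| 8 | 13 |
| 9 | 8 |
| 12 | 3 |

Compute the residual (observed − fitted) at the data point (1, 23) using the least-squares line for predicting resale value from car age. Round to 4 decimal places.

-0.6214

n = 7, Σx = 42, Σy = 102, Σxy = 431, Σx² = 352
Sxx = Σx² − (Σx)²/n = 352 − 252 = 100
Sxy = Σxy − (Σx)(Σy)/n = 431 − 612 = -181
b = Sxy/Sxx = -181/100 = -1.81
a = ȳ − b·x̄ = 14.571429 − (-1.81)·6 = 25.431429
ŷ(1) = 25.431429 + (-1.81)·1 = 23.621429
residual = y − ŷ = 23 − 23.621429 = -0.621429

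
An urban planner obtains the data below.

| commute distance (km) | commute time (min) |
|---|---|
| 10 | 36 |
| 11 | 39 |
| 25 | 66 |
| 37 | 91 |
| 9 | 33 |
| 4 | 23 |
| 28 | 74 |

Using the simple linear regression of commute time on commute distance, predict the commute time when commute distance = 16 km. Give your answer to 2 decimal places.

48.18

n = 7, Σx = 124, Σy = 362, Σxy = 8267, Σx² = 3096
Sxx = Σx² − (Σx)²/n = 3096 − 2196.571429 = 899.428571
Sxy = Σxy − (Σx)(Σy)/n = 8267 − 6412.571429 = 1854.428571
b = Sxy/Sxx = 1854.428571/899.428571 = 2.061785
a = ȳ − b·x̄ = 51.714286 − 2.061785·17.714286 = 15.191233
ŷ(16) = a + b·16 = 15.191233 + 2.061785·16 = 48.179797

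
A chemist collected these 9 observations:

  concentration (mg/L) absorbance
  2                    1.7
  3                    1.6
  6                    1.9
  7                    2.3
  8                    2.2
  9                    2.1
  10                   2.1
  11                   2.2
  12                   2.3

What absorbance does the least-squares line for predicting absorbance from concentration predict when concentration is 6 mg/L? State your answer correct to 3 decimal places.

1.946

n = 9, Σx = 68, Σy = 18.4, Σxy = 145, Σx² = 608
Sxx = Σx² − (Σx)²/n = 608 − 513.777778 = 94.222222
Sxy = Σxy − (Σx)(Σy)/n = 145 − 139.022222 = 5.977778
b = Sxy/Sxx = 5.977778/94.222222 = 0.063443
a = ȳ − b·x̄ = 2.044444 − 0.063443·7.555556 = 1.565094
ŷ(6) = a + b·6 = 1.565094 + 0.063443·6 = 1.945755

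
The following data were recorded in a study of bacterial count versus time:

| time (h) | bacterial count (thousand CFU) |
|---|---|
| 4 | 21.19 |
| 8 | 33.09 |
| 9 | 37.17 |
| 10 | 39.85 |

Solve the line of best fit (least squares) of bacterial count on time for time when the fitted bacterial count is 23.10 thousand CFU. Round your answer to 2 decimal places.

4.64

n = 4, Σx = 31, Σy = 131.3, Σxy = 1082.51, Σx² = 261
Sxx = Σx² − (Σx)²/n = 261 − 240.25 = 20.75
Sxy = Σxy − (Σx)(Σy)/n = 1082.51 − 1017.575 = 64.935
b = Sxy/Sxx = 64.935/20.75 = 3.129398
a = ȳ − b·x̄ = 32.825 − 3.129398·7.75 = 8.572169
Set a + b·x = 23.10: x = (23.10 − 8.572169) / 3.129398 = 4.642373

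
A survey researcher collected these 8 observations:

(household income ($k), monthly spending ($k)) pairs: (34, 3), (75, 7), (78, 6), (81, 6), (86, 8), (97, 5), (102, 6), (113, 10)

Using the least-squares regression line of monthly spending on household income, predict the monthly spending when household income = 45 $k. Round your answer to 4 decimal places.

3.9575

n = 8, Σx = 666, Σy = 51, Σxy = 4496, Σx² = 59404
Sxx = Σx² − (Σx)²/n = 59404 − 55444.5 = 3959.5
Sxy = Σxy − (Σx)(Σy)/n = 4496 − 4245.75 = 250.25
b = Sxy/Sxx = 250.25/3959.5 = 0.063202
a = ȳ − b·x̄ = 6.375 − 0.063202·83.25 = 1.113398
ŷ(45) = a + b·45 = 1.113398 + 0.063202·45 = 3.957507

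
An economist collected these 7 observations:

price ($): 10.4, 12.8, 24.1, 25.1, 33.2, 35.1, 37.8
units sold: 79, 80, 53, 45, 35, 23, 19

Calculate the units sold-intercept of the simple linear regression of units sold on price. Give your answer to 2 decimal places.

105.65

n = 7, Σx = 178.5, Σy = 334, Σxy = 6939.9, Σx² = 5245.91
Sxx = Σx² − (Σx)²/n = 5245.91 − 4551.75 = 694.16
Sxy = Σxy − (Σx)(Σy)/n = 6939.9 − 8517 = -1577.1
b = Sxy/Sxx = -1577.1/694.16 = -2.271955
a = ȳ − b·x̄ = 47.714286 − (-2.271955)·25.5 = 105.649128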